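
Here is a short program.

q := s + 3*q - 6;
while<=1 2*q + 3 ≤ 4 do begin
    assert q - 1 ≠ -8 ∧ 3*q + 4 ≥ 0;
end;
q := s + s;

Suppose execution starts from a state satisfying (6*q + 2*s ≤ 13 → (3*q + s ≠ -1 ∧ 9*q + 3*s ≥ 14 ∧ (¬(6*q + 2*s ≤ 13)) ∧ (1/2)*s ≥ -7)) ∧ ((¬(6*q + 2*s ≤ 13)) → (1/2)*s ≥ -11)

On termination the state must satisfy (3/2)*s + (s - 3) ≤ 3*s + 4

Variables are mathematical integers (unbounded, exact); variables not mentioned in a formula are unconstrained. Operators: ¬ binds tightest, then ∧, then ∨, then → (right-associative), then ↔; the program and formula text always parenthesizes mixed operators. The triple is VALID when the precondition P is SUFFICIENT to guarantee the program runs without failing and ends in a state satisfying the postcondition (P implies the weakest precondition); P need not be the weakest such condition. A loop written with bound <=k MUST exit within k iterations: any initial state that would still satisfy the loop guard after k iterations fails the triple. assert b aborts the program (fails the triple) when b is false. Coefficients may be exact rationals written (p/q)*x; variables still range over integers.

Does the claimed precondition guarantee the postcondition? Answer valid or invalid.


Working backward. After the program, the postcondition (3/2)*s + (s - 3) ≤ 3*s + 4 must hold; in canonical form it is (1/2)*s ≥ -7.
Before q := s + s: (1/2)*s ≥ -7
Before the loop (bound <=1), unroll the exhaustion recursion (WP_0 = exit-now case; WP_j = one more guarded iteration, up to j = 1):
  WP_0: (¬(2*q ≤ 1)) ∧ (1/2)*s ≥ -7
  WP_1: (2*q ≤ 1 → (q ≠ -7 ∧ 3*q ≥ -4 ∧ (¬(2*q ≤ 1)) ∧ (1/2)*s ≥ -7)) ∧ ((¬(2*q ≤ 1)) → (1/2)*s ≥ -7)
So before the loop: (2*q ≤ 1 → (q ≠ -7 ∧ 3*q ≥ -4 ∧ (¬(2*q ≤ 1)) ∧ (1/2)*s ≥ -7)) ∧ ((¬(2*q ≤ 1)) → (1/2)*s ≥ -7)
Before q := s + 3*q - 6: (6*q + 2*s ≤ 13 → (3*q + s ≠ -1 ∧ 9*q + 3*s ≥ 14 ∧ (¬(6*q + 2*s ≤ 13)) ∧ (1/2)*s ≥ -7)) ∧ ((¬(6*q + 2*s ≤ 13)) → (1/2)*s ≥ -7)
The weakest precondition is (6*q + 2*s ≤ 13 → (3*q + s ≠ -1 ∧ 9*q + 3*s ≥ 14 ∧ (¬(6*q + 2*s ≤ 13)) ∧ (1/2)*s ≥ -7)) ∧ ((¬(6*q + 2*s ≤ 13)) → (1/2)*s ≥ -7).
Check whether (6*q + 2*s ≤ 13 → (3*q + s ≠ -1 ∧ 9*q + 3*s ≥ 14 ∧ (¬(6*q + 2*s ≤ 13)) ∧ (1/2)*s ≥ -7)) ∧ ((¬(6*q + 2*s ≤ 13)) → (1/2)*s ≥ -11) implies it.
Countermodel: at the initial state q = 8, s = -17, the precondition holds but the weakest precondition fails.
Answer: invalid


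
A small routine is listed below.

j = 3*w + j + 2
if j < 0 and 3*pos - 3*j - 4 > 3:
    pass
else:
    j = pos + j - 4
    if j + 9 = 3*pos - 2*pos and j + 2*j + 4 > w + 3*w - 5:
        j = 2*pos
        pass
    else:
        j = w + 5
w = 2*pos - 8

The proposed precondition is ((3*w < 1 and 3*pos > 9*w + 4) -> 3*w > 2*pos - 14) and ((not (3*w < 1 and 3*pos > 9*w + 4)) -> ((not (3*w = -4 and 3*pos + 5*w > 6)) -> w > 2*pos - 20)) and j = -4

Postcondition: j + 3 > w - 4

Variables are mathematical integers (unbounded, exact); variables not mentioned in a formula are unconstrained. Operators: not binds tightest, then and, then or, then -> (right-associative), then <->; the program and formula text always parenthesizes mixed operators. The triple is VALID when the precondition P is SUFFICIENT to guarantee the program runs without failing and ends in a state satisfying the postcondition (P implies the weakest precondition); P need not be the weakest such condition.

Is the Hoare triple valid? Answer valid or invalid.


Working backward. After the program, the postcondition j + 3 > w - 4 must hold; in canonical form it is j > w - 7.
Before w := 2*pos - 8: j > 2*pos - 15
Then branch requires j > 2*pos - 15; else branch requires (not (j = -5 and 3*j + 3*pos > 4*w + 3)) -> w > 2*pos - 20.
Before the if: ((j < 0 and 3*pos > 3*j + 7) -> j > 2*pos - 15) and ((not (j < 0 and 3*pos > 3*j + 7)) -> ((not (j = -5 and 3*j + 3*pos > 4*w + 3)) -> w > 2*pos - 20))
Before j := 3*w + j + 2: ((j + 3*w < -2 and 3*pos > 3*j + 9*w + 13) -> j + 3*w > 2*pos - 17) and ((not (j + 3*w < -2 and 3*pos > 3*j + 9*w + 13)) -> ((not (j + 3*w = -7 and 3*j + 3*pos + 5*w > -3)) -> w > 2*pos - 20))
The weakest precondition is ((j + 3*w < -2 and 3*pos > 3*j + 9*w + 13) -> j + 3*w > 2*pos - 17) and ((not (j + 3*w < -2 and 3*pos > 3*j + 9*w + 13)) -> ((not (j + 3*w = -7 and 3*j + 3*pos + 5*w > -3)) -> w > 2*pos - 20)).
Check whether ((3*w < 1 and 3*pos > 9*w + 4) -> 3*w > 2*pos - 14) and ((not (3*w < 1 and 3*pos > 9*w + 4)) -> ((not (3*w = -4 and 3*pos + 5*w > 6)) -> w > 2*pos - 20)) and j = -4 implies it.
Countermodel: at the initial state j = -4, pos = 5, w = -1, the precondition holds but the weakest precondition fails.
Answer: invalid


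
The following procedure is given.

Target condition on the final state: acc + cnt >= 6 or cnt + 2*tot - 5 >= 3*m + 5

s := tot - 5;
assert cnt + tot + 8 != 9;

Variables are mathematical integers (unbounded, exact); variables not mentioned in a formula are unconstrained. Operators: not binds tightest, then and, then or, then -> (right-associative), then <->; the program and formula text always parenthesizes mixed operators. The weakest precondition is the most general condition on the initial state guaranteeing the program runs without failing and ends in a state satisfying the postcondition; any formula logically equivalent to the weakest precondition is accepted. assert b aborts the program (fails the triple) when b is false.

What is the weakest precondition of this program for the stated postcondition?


Working backward. After the program, the postcondition acc + cnt >= 6 or cnt + 2*tot - 5 >= 3*m + 5 must hold; in canonical form it is acc + cnt >= 6 or cnt + 2*tot >= 3*m + 10.
Before assert cnt + tot + 8 != 9: cnt + tot != 1 and (acc + cnt >= 6 or cnt + 2*tot >= 3*m + 10)
Before s := tot - 5: cnt + tot != 1 and (acc + cnt >= 6 or cnt + 2*tot >= 3*m + 10)
Answer: WP = cnt + tot != 1 and (acc + cnt >= 6 or cnt + 2*tot >= 3*m + 10)


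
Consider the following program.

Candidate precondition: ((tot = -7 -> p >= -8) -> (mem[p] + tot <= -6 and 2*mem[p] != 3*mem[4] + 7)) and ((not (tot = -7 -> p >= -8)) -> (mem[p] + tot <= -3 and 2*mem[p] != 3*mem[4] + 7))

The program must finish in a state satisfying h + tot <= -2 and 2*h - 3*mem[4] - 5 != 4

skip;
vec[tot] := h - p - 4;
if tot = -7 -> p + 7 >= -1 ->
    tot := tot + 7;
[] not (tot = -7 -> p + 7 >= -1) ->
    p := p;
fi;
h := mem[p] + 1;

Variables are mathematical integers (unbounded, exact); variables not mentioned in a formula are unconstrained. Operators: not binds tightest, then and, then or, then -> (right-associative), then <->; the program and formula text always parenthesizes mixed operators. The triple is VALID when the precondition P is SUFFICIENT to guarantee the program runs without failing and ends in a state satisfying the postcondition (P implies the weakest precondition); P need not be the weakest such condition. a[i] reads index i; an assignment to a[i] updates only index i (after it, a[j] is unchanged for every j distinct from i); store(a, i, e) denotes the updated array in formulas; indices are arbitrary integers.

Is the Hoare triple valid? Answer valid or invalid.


Working backward. After the program, the postcondition h + tot <= -2 and 2*h - 3*mem[4] - 5 != 4 must hold; in canonical form it is h + tot <= -2 and 2*h != 3*mem[4] + 9.
Before h := mem[p] + 1: mem[p] + tot <= -3 and 2*mem[p] != 3*mem[4] + 7
Then branch requires mem[p] + tot <= -10 and 2*mem[p] != 3*mem[4] + 7; else branch requires mem[p] + tot <= -3 and 2*mem[p] != 3*mem[4] + 7.
Before the if: ((tot = -7 -> p >= -8) -> (mem[p] + tot <= -10 and 2*mem[p] != 3*mem[4] + 7)) and ((not (tot = -7 -> p >= -8)) -> (mem[p] + tot <= -3 and 2*mem[p] != 3*mem[4] + 7))
Before vec[tot] := h - p - 4: ((tot = -7 -> p >= -8) -> (mem[p] + tot <= -10 and 2*mem[p] != 3*mem[4] + 7)) and ((not (tot = -7 -> p >= -8)) -> (mem[p] + tot <= -3 and 2*mem[p] != 3*mem[4] + 7))
Before skip: ((tot = -7 -> p >= -8) -> (mem[p] + tot <= -10 and 2*mem[p] != 3*mem[4] + 7)) and ((not (tot = -7 -> p >= -8)) -> (mem[p] + tot <= -3 and 2*mem[p] != 3*mem[4] + 7))
The weakest precondition is ((tot = -7 -> p >= -8) -> (mem[p] + tot <= -10 and 2*mem[p] != 3*mem[4] + 7)) and ((not (tot = -7 -> p >= -8)) -> (mem[p] + tot <= -3 and 2*mem[p] != 3*mem[4] + 7)).
Check whether ((tot = -7 -> p >= -8) -> (mem[p] + tot <= -6 and 2*mem[p] != 3*mem[4] + 7)) and ((not (tot = -7 -> p >= -8)) -> (mem[p] + tot <= -3 and 2*mem[p] != 3*mem[4] + 7)) implies it.
Countermodel: at the initial state mem = {[4] = 15521, [7040] = 0, elsewhere 0}, p = 7040, tot = -8, the precondition holds but the weakest precondition fails.
Answer: invalid


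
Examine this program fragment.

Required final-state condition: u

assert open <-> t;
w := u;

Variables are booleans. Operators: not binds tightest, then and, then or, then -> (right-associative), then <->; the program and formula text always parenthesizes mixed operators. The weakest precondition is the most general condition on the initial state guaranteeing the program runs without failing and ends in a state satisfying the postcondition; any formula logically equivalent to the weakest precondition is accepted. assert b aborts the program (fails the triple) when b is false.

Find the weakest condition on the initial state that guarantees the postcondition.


Working backward. After the program, u must hold.
Before w := u: u
Before assert open <-> t: (open <-> t) and u
Answer: WP = (open <-> t) and u


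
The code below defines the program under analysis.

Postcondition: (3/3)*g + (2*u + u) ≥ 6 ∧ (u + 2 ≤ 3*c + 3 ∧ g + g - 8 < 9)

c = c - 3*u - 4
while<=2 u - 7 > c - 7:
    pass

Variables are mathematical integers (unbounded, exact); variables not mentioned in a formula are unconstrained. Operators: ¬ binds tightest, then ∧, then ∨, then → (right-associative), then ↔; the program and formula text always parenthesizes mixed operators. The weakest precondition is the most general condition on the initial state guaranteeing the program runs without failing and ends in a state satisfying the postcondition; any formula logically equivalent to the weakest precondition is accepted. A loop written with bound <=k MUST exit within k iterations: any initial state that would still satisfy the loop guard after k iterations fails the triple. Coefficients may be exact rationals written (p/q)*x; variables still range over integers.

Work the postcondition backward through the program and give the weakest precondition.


Working backward. After the program, the postcondition (3/3)*g + (2*u + u) ≥ 6 ∧ (u + 2 ≤ 3*c + 3 ∧ g + g - 8 < 9) must hold; in canonical form it is g + 3*u ≥ 6 ∧ u ≤ 3*c + 1 ∧ 2*g < 17.
Before the loop (bound <=2), unroll the exhaustion recursion (WP_0 = exit-now case; WP_j = one more guarded iteration, up to j = 2):
  WP_0: (¬(u > c)) ∧ g + 3*u ≥ 6 ∧ u ≤ 3*c + 1 ∧ 2*g < 17
  WP_1: (u > c → ((¬(u > c)) ∧ g + 3*u ≥ 6 ∧ u ≤ 3*c + 1 ∧ 2*g < 17)) ∧ ((¬(u > c)) → (g + 3*u ≥ 6 ∧ u ≤ 3*c + 1 ∧ 2*g < 17))
  WP_2: (u > c → ((u > c → ((¬(u > c)) ∧ g + 3*u ≥ 6 ∧ u ≤ 3*c + 1 ∧ 2*g < 17)) ∧ ((¬(u > c)) → (g + 3*u ≥ 6 ∧ u ≤ 3*c + 1 ∧ 2*g < 17)))) ∧ ((¬(u > c)) → (g + 3*u ≥ 6 ∧ u ≤ 3*c + 1 ∧ 2*g < 17))
So before the loop: (u > c → ((u > c → ((¬(u > c)) ∧ g + 3*u ≥ 6 ∧ u ≤ 3*c + 1 ∧ 2*g < 17)) ∧ ((¬(u > c)) → (g + 3*u ≥ 6 ∧ u ≤ 3*c + 1 ∧ 2*g < 17)))) ∧ ((¬(u > c)) → (g + 3*u ≥ 6 ∧ u ≤ 3*c + 1 ∧ 2*g < 17))
Before c := c - 3*u - 4: (4*u > c - 4 → ((4*u > c - 4 → ((¬(4*u > c - 4)) ∧ g + 3*u ≥ 6 ∧ 10*u ≤ 3*c - 11 ∧ 2*g < 17)) ∧ ((¬(4*u > c - 4)) → (g + 3*u ≥ 6 ∧ 10*u ≤ 3*c - 11 ∧ 2*g < 17)))) ∧ ((¬(4*u > c - 4)) → (g + 3*u ≥ 6 ∧ 10*u ≤ 3*c - 11 ∧ 2*g < 17))
Answer: WP = (4*u > c - 4 → ((4*u > c - 4 → ((¬(4*u > c - 4)) ∧ g + 3*u ≥ 6 ∧ 10*u ≤ 3*c - 11 ∧ 2*g < 17)) ∧ ((¬(4*u > c - 4)) → (g + 3*u ≥ 6 ∧ 10*u ≤ 3*c - 11 ∧ 2*g < 17)))) ∧ ((¬(4*u > c - 4)) → (g + 3*u ≥ 6 ∧ 10*u ≤ 3*c - 11 ∧ 2*g < 17))


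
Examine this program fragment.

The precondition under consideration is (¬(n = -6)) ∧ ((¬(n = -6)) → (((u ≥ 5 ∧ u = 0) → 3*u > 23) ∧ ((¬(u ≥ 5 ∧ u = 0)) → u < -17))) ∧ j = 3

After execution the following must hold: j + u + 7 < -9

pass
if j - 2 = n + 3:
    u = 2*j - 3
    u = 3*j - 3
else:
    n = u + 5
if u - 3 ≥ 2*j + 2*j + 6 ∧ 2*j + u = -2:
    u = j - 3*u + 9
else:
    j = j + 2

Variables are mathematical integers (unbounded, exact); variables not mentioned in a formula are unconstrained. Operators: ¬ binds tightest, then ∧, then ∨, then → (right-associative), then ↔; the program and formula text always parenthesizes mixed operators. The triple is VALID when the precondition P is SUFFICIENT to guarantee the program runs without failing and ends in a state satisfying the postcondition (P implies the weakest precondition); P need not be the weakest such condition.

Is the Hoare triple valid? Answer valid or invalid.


Working backward. After the program, the postcondition j + u + 7 < -9 must hold; in canonical form it is j + u < -16.
Then branch requires 2*j < 3*u - 25; else branch requires j + u < -18.
Before the if: ((u ≥ 4*j + 9 ∧ 2*j + u = -2) → 2*j < 3*u - 25) ∧ ((¬(u ≥ 4*j + 9 ∧ 2*j + u = -2)) → j + u < -18)
Then branch requires ((j ≤ -12 ∧ 5*j = 1) → 7*j > 34) ∧ ((¬(j ≤ -12 ∧ 5*j = 1)) → 4*j < -15); else branch requires ((u ≥ 4*j + 9 ∧ 2*j + u = -2) → 2*j < 3*u - 25) ∧ ((¬(u ≥ 4*j + 9 ∧ 2*j + u = -2)) → j + u < -18).
Before the if: (j = n + 5 → (((j ≤ -12 ∧ 5*j = 1) → 7*j > 34) ∧ ((¬(j ≤ -12 ∧ 5*j = 1)) → 4*j < -15))) ∧ ((¬(j = n + 5)) → (((u ≥ 4*j + 9 ∧ 2*j + u = -2) → 2*j < 3*u - 25) ∧ ((¬(u ≥ 4*j + 9 ∧ 2*j + u = -2)) → j + u < -18)))
Before skip: (j = n + 5 → (((j ≤ -12 ∧ 5*j = 1) → 7*j > 34) ∧ ((¬(j ≤ -12 ∧ 5*j = 1)) → 4*j < -15))) ∧ ((¬(j = n + 5)) → (((u ≥ 4*j + 9 ∧ 2*j + u = -2) → 2*j < 3*u - 25) ∧ ((¬(u ≥ 4*j + 9 ∧ 2*j + u = -2)) → j + u < -18)))
The weakest precondition is (j = n + 5 → (((j ≤ -12 ∧ 5*j = 1) → 7*j > 34) ∧ ((¬(j ≤ -12 ∧ 5*j = 1)) → 4*j < -15))) ∧ ((¬(j = n + 5)) → (((u ≥ 4*j + 9 ∧ 2*j + u = -2) → 2*j < 3*u - 25) ∧ ((¬(u ≥ 4*j + 9 ∧ 2*j + u = -2)) → j + u < -18))).
Check whether (¬(n = -6)) ∧ ((¬(n = -6)) → (((u ≥ 5 ∧ u = 0) → 3*u > 23) ∧ ((¬(u ≥ 5 ∧ u = 0)) → u < -17))) ∧ j = 3 implies it.
Countermodel: at the initial state j = 3, n = -7, u = -18, the precondition holds but the weakest precondition fails.
Answer: invalid


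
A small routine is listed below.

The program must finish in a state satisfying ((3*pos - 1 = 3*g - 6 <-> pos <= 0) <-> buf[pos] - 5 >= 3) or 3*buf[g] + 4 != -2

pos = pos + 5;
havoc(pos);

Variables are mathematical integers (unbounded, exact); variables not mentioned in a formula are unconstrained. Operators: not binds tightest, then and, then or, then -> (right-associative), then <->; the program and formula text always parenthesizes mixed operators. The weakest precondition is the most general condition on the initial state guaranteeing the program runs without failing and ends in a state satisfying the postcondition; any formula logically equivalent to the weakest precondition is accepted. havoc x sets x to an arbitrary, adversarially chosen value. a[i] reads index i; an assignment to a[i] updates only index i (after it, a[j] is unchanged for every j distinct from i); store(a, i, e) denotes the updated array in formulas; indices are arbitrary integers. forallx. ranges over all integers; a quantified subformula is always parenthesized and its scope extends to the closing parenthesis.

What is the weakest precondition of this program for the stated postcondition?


Working backward. After the program, the postcondition ((3*pos - 1 = 3*g - 6 <-> pos <= 0) <-> buf[pos] - 5 >= 3) or 3*buf[g] + 4 != -2 must hold; in canonical form it is ((3*pos = 3*g - 5 <-> pos <= 0) <-> buf[pos] >= 8) or 3*buf[g] != -6.
Before havoc pos: forall pos_1. (((3*pos_1 = 3*g - 5 <-> pos_1 <= 0) <-> buf[pos_1] >= 8) or 3*buf[g] != -6)
Before pos := pos + 5: forall pos_1. (((3*pos_1 = 3*g - 5 <-> pos_1 <= 0) <-> buf[pos_1] >= 8) or 3*buf[g] != -6)
Answer: WP = forall pos_1. (((3*pos_1 = 3*g - 5 <-> pos_1 <= 0) <-> buf[pos_1] >= 8) or 3*buf[g] != -6)


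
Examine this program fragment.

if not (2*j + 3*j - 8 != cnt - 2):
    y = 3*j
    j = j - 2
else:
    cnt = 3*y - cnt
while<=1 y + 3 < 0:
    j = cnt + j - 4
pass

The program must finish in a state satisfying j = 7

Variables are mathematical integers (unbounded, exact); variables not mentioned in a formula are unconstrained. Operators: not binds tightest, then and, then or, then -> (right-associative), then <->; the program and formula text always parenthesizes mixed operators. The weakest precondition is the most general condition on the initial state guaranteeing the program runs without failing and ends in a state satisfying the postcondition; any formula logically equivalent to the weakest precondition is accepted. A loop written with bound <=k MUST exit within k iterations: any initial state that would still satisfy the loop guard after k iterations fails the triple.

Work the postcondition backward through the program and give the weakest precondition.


Working backward. After the program, j = 7 must hold.
Before skip: j = 7
Before the loop (bound <=1), unroll the exhaustion recursion (WP_0 = exit-now case; WP_j = one more guarded iteration, up to j = 1):
  WP_0: (not (y < -3)) and j = 7
  WP_1: (y < -3 -> ((not (y < -3)) and cnt + j = 11)) and ((not (y < -3)) -> j = 7)
So before the loop: (y < -3 -> ((not (y < -3)) and cnt + j = 11)) and ((not (y < -3)) -> j = 7)
Then branch requires (3*j < -3 -> ((not (3*j < -3)) and cnt + j = 13)) and ((not (3*j < -3)) -> j = 9); else branch requires (y < -3 -> ((not (y < -3)) and j + 3*y = cnt + 11)) and ((not (y < -3)) -> j = 7).
Before the if: ((not (5*j != cnt + 6)) -> ((3*j < -3 -> ((not (3*j < -3)) and cnt + j = 13)) and ((not (3*j < -3)) -> j = 9))) and (5*j != cnt + 6 -> ((y < -3 -> ((not (y < -3)) and j + 3*y = cnt + 11)) and ((not (y < -3)) -> j = 7)))
Answer: WP = ((not (5*j != cnt + 6)) -> ((3*j < -3 -> ((not (3*j < -3)) and cnt + j = 13)) and ((not (3*j < -3)) -> j = 9))) and (5*j != cnt + 6 -> ((y < -3 -> ((not (y < -3)) and j + 3*y = cnt + 11)) and ((not (y < -3)) -> j = 7)))


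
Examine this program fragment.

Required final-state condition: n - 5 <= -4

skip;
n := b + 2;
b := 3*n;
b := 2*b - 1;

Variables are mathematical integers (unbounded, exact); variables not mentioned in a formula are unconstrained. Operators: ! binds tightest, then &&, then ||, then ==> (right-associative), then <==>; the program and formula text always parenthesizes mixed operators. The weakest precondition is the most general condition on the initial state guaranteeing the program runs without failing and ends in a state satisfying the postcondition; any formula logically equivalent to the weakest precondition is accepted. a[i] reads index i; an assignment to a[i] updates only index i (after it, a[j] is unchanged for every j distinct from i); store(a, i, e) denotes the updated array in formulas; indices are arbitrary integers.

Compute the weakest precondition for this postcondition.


Working backward. After the program, the postcondition n - 5 <= -4 must hold; in canonical form it is n <= 1.
Before b := 2*b - 1: n <= 1
Before b := 3*n: n <= 1
Before n := b + 2: b <= -1
Before skip: b <= -1
Answer: WP = b <= -1


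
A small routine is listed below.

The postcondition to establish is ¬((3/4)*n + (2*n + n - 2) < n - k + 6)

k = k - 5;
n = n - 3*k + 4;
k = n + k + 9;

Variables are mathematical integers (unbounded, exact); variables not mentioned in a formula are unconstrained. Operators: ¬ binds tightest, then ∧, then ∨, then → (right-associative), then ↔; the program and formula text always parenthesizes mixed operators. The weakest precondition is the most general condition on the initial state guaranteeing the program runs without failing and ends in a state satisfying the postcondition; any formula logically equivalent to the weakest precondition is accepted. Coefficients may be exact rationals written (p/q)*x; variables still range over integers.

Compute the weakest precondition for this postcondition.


Working backward. After the program, the postcondition ¬((3/4)*n + (2*n + n - 2) < n - k + 6) must hold; in canonical form it is ¬(k + (11/4)*n < 8).
Before k := n + k + 9: ¬(k + (15/4)*n < -1)
Before n := n - 3*k + 4: ¬((15/4)*n < (41/4)*k - 16)
Before k := k - 5: ¬((15/4)*n < (41/4)*k - 269/4)
Answer: WP = ¬((15/4)*n < (41/4)*k - 269/4)


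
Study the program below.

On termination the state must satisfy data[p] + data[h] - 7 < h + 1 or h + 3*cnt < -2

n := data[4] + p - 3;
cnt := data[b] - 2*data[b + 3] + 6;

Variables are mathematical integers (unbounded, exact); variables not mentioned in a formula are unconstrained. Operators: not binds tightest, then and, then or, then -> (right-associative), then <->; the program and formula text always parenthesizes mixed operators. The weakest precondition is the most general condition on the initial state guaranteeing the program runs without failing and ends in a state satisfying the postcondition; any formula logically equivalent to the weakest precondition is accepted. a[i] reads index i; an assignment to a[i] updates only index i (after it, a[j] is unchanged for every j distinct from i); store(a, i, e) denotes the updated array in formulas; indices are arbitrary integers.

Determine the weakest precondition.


Working backward. After the program, the postcondition data[p] + data[h] - 7 < h + 1 or h + 3*cnt < -2 must hold; in canonical form it is data[h] + data[p] < h + 8 or 3*cnt + h < -2.
Before cnt := data[b] - 2*data[b + 3] + 6: data[h] + data[p] < h + 8 or 3*data[b] + h < 6*data[b + 3] - 20
Before n := data[4] + p - 3: data[h] + data[p] < h + 8 or 3*data[b] + h < 6*data[b + 3] - 20
Answer: WP = data[h] + data[p] < h + 8 or 3*data[b] + h < 6*data[b + 3] - 20


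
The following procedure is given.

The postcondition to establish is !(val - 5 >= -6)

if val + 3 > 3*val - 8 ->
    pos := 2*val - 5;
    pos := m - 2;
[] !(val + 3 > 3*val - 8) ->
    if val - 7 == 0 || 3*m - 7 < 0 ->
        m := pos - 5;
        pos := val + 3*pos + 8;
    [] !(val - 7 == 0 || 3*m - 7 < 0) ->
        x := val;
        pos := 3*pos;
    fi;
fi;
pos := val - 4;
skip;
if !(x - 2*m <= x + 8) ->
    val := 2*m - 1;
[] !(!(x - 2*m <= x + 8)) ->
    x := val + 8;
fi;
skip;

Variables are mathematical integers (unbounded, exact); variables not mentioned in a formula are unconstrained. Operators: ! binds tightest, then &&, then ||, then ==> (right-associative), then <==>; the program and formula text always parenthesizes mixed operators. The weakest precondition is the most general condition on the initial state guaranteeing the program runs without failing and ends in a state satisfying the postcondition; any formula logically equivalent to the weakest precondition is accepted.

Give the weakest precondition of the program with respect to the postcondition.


Working backward. After the program, the postcondition !(val - 5 >= -6) must hold; in canonical form it is !(val >= -1).
Before skip: !(val >= -1)
Then branch requires !(2*m >= 0); else branch requires !(val >= -1).
Before the if: ((!(2*m >= -8)) ==> (!(2*m >= 0))) && (2*m >= -8 ==> (!(val >= -1)))
Before skip: ((!(2*m >= -8)) ==> (!(2*m >= 0))) && (2*m >= -8 ==> (!(val >= -1)))
Before pos := val - 4: ((!(2*m >= -8)) ==> (!(2*m >= 0))) && (2*m >= -8 ==> (!(val >= -1)))
Then branch requires ((!(2*m >= -8)) ==> (!(2*m >= 0))) && (2*m >= -8 ==> (!(val >= -1))); else branch requires ((val == 7 || 3*m < 7) ==> (((!(2*pos >= 2)) ==> (!(2*pos >= 10))) && (2*pos >= 2 ==> (!(val >= -1))))) && ((!(val == 7 || 3*m < 7)) ==> (((!(2*m >= -8)) ==> (!(2*m >= 0))) && (2*m >= -8 ==> (!(val >= -1))))).
Before the if: (2*val < 11 ==> (((!(2*m >= -8)) ==> (!(2*m >= 0))) && (2*m >= -8 ==> (!(val >= -1))))) && ((!(2*val < 11)) ==> (((val == 7 || 3*m < 7) ==> (((!(2*pos >= 2)) ==> (!(2*pos >= 10))) && (2*pos >= 2 ==> (!(val >= -1))))) && ((!(val == 7 || 3*m < 7)) ==> (((!(2*m >= -8)) ==> (!(2*m >= 0))) && (2*m >= -8 ==> (!(val >= -1)))))))
Answer: WP = (2*val < 11 ==> (((!(2*m >= -8)) ==> (!(2*m >= 0))) && (2*m >= -8 ==> (!(val >= -1))))) && ((!(2*val < 11)) ==> (((val == 7 || 3*m < 7) ==> (((!(2*pos >= 2)) ==> (!(2*pos >= 10))) && (2*pos >= 2 ==> (!(val >= -1))))) && ((!(val == 7 || 3*m < 7)) ==> (((!(2*m >= -8)) ==> (!(2*m >= 0))) && (2*m >= -8 ==> (!(val >= -1)))))))


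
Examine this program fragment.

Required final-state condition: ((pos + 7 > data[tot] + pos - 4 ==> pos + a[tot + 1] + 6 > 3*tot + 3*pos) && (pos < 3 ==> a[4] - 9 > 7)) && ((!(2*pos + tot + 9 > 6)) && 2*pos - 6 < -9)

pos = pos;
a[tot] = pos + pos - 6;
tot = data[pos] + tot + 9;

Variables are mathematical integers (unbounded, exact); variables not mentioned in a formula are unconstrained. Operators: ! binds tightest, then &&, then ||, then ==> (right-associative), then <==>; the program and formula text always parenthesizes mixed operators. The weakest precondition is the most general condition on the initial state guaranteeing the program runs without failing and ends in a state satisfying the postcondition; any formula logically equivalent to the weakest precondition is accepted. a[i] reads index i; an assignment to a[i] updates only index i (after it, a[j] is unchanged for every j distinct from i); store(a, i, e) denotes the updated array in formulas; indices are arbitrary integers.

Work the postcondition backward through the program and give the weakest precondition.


Working backward. After the program, the postcondition ((pos + 7 > data[tot] + pos - 4 ==> pos + a[tot + 1] + 6 > 3*tot + 3*pos) && (pos < 3 ==> a[4] - 9 > 7)) && ((!(2*pos + tot + 9 > 6)) && 2*pos - 6 < -9) must hold; in canonical form it is (data[tot] < 11 ==> a[tot + 1] > 2*pos + 3*tot - 6) && (pos < 3 ==> a[4] > 16) && (!(2*pos + tot > -3)) && 2*pos < -3.
Before tot := data[pos] + tot + 9: (data[data[pos] + tot + 9] < 11 ==> a[data[pos] + tot + 10] > 3*data[pos] + 2*pos + 3*tot + 21) && (pos < 3 ==> a[4] > 16) && (!(data[pos] + 2*pos + tot > -12)) && 2*pos < -3
Before a[tot] := pos + pos - 6: (data[data[pos] + tot + 9] < 11 ==> store(a, tot, 2*pos - 6)[data[pos] + tot + 10] > 3*data[pos] + 2*pos + 3*tot + 21) && (pos < 3 ==> store(a, tot, 2*pos - 6)[4] > 16) && (!(data[pos] + 2*pos + tot > -12)) && 2*pos < -3
Before pos := pos: (data[data[pos] + tot + 9] < 11 ==> store(a, tot, 2*pos - 6)[data[pos] + tot + 10] > 3*data[pos] + 2*pos + 3*tot + 21) && (pos < 3 ==> store(a, tot, 2*pos - 6)[4] > 16) && (!(data[pos] + 2*pos + tot > -12)) && 2*pos < -3
Answer: WP = (data[data[pos] + tot + 9] < 11 ==> store(a, tot, 2*pos - 6)[data[pos] + tot + 10] > 3*data[pos] + 2*pos + 3*tot + 21) && (pos < 3 ==> store(a, tot, 2*pos - 6)[4] > 16) && (!(data[pos] + 2*pos + tot > -12)) && 2*pos < -3


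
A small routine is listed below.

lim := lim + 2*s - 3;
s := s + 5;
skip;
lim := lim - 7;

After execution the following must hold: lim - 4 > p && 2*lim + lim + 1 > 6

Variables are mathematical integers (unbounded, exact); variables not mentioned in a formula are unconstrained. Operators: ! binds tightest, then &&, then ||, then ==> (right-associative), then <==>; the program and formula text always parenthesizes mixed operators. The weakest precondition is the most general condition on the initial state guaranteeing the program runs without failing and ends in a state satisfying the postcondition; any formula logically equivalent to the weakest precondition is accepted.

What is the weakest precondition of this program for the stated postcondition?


Working backward. After the program, the postcondition lim - 4 > p && 2*lim + lim + 1 > 6 must hold; in canonical form it is lim > p + 4 && 3*lim > 5.
Before lim := lim - 7: lim > p + 11 && 3*lim > 26
Before skip: lim > p + 11 && 3*lim > 26
Before s := s + 5: lim > p + 11 && 3*lim > 26
Before lim := lim + 2*s - 3: lim + 2*s > p + 14 && 3*lim + 6*s > 35
Answer: WP = lim + 2*s > p + 14 && 3*lim + 6*s > 35


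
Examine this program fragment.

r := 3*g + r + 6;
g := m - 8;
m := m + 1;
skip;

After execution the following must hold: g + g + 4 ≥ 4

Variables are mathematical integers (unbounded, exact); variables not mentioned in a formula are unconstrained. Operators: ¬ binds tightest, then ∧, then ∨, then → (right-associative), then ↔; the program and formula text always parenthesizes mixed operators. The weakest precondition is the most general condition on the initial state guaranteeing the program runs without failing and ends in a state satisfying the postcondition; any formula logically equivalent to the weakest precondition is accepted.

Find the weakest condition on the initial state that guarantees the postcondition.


Working backward. After the program, the postcondition g + g + 4 ≥ 4 must hold; in canonical form it is 2*g ≥ 0.
Before skip: 2*g ≥ 0
Before m := m + 1: 2*g ≥ 0
Before g := m - 8: 2*m ≥ 16
Before r := 3*g + r + 6: 2*m ≥ 16
Answer: WP = 2*m ≥ 16


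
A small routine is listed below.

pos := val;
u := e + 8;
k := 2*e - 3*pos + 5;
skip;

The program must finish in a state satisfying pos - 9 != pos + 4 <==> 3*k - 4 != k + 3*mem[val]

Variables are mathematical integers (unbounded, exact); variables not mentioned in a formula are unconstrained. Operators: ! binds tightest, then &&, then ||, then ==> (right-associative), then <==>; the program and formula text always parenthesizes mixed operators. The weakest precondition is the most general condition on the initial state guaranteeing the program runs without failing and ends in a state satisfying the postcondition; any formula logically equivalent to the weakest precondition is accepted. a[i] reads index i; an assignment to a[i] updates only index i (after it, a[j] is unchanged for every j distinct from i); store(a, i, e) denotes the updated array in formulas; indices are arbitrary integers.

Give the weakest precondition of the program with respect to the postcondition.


Working backward. After the program, the postcondition pos - 9 != pos + 4 <==> 3*k - 4 != k + 3*mem[val] must hold; in canonical form it is 2*k != 3*mem[val] + 4.
Before skip: 2*k != 3*mem[val] + 4
Before k := 2*e - 3*pos + 5: 4*e != 3*mem[val] + 6*pos - 6
Before u := e + 8: 4*e != 3*mem[val] + 6*pos - 6
Before pos := val: 4*e != 3*mem[val] + 6*val - 6
Answer: WP = 4*e != 3*mem[val] + 6*val - 6


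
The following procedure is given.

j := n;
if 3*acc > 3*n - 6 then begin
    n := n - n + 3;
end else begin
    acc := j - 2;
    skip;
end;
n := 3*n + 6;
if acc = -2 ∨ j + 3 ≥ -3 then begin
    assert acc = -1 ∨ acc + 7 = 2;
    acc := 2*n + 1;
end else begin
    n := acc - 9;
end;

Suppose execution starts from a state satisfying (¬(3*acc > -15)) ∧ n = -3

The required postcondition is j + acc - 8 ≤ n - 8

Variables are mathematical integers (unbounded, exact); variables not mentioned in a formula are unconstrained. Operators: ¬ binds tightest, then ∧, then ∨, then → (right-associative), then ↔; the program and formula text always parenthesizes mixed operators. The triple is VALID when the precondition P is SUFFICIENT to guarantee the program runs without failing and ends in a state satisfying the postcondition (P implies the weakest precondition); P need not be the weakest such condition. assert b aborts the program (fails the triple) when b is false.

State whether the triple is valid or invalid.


Working backward. After the program, the postcondition j + acc - 8 ≤ n - 8 must hold; in canonical form it is acc + j ≤ n.
Then branch requires (acc = -1 ∨ acc = -5) ∧ j + n ≤ -1; else branch requires j ≤ -9.
Before the if: ((acc = -2 ∨ j ≥ -6) → ((acc = -1 ∨ acc = -5) ∧ j + n ≤ -1)) ∧ ((¬(acc = -2 ∨ j ≥ -6)) → j ≤ -9)
Before n := 3*n + 6: ((acc = -2 ∨ j ≥ -6) → ((acc = -1 ∨ acc = -5) ∧ j + 3*n ≤ -7)) ∧ ((¬(acc = -2 ∨ j ≥ -6)) → j ≤ -9)
Then branch requires ((acc = -2 ∨ j ≥ -6) → ((acc = -1 ∨ acc = -5) ∧ j ≤ -16)) ∧ ((¬(acc = -2 ∨ j ≥ -6)) → j ≤ -9); else branch requires ((j = 0 ∨ j ≥ -6) → ((j = 1 ∨ j = -3) ∧ j + 3*n ≤ -7)) ∧ ((¬(j = 0 ∨ j ≥ -6)) → j ≤ -9).
Before the if: (3*acc > 3*n - 6 → (((acc = -2 ∨ j ≥ -6) → ((acc = -1 ∨ acc = -5) ∧ j ≤ -16)) ∧ ((¬(acc = -2 ∨ j ≥ -6)) → j ≤ -9))) ∧ ((¬(3*acc > 3*n - 6)) → (((j = 0 ∨ j ≥ -6) → ((j = 1 ∨ j = -3) ∧ j + 3*n ≤ -7)) ∧ ((¬(j = 0 ∨ j ≥ -6)) → j ≤ -9)))
Before j := n: (3*acc > 3*n - 6 → (((acc = -2 ∨ n ≥ -6) → ((acc = -1 ∨ acc = -5) ∧ n ≤ -16)) ∧ ((¬(acc = -2 ∨ n ≥ -6)) → n ≤ -9))) ∧ ((¬(3*acc > 3*n - 6)) → (((n = 0 ∨ n ≥ -6) → ((n = 1 ∨ n = -3) ∧ 4*n ≤ -7)) ∧ ((¬(n = 0 ∨ n ≥ -6)) → n ≤ -9)))
The weakest precondition is (3*acc > 3*n - 6 → (((acc = -2 ∨ n ≥ -6) → ((acc = -1 ∨ acc = -5) ∧ n ≤ -16)) ∧ ((¬(acc = -2 ∨ n ≥ -6)) → n ≤ -9))) ∧ ((¬(3*acc > 3*n - 6)) → (((n = 0 ∨ n ≥ -6) → ((n = 1 ∨ n = -3) ∧ 4*n ≤ -7)) ∧ ((¬(n = 0 ∨ n ≥ -6)) → n ≤ -9))).
Check whether (¬(3*acc > -15)) ∧ n = -3 implies it.
Every state satisfying the precondition satisfies the weakest precondition: the implication holds.
Answer: valid


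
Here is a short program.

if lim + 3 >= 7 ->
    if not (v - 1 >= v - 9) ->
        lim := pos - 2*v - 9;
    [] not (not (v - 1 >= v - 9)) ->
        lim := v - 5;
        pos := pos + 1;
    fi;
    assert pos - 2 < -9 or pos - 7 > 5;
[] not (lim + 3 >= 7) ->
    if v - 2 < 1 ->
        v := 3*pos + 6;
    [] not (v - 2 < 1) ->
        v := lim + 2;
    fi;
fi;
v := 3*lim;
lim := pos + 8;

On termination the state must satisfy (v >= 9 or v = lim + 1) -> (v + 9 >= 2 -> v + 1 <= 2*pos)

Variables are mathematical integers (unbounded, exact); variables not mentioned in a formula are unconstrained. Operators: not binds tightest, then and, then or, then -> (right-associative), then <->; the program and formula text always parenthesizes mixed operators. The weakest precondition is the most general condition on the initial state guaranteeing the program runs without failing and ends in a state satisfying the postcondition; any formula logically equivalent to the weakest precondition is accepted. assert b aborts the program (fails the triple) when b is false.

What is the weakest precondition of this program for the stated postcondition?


Working backward. After the program, the postcondition (v >= 9 or v = lim + 1) -> (v + 9 >= 2 -> v + 1 <= 2*pos) must hold; in canonical form it is (v >= 9 or v = lim + 1) -> (v >= -7 -> v <= 2*pos - 1).
Before lim := pos + 8: (v >= 9 or v = pos + 9) -> (v >= -7 -> v <= 2*pos - 1)
Before v := 3*lim: (3*lim >= 9 or 3*lim = pos + 9) -> (3*lim >= -7 -> 3*lim <= 2*pos - 1)
Then branch requires (pos < -8 or pos > 11) and ((3*v >= 24 or 3*v = pos + 25) -> (3*v >= 8 -> 3*v <= 2*pos + 16)); else branch requires (v < 3 -> ((3*lim >= 9 or 3*lim = pos + 9) -> (3*lim >= -7 -> 3*lim <= 2*pos - 1))) and ((not (v < 3)) -> ((3*lim >= 9 or 3*lim = pos + 9) -> (3*lim >= -7 -> 3*lim <= 2*pos - 1))).
Before the if: (lim >= 4 -> ((pos < -8 or pos > 11) and ((3*v >= 24 or 3*v = pos + 25) -> (3*v >= 8 -> 3*v <= 2*pos + 16)))) and ((not (lim >= 4)) -> ((v < 3 -> ((3*lim >= 9 or 3*lim = pos + 9) -> (3*lim >= -7 -> 3*lim <= 2*pos - 1))) and ((not (v < 3)) -> ((3*lim >= 9 or 3*lim = pos + 9) -> (3*lim >= -7 -> 3*lim <= 2*pos - 1)))))
Answer: WP = (lim >= 4 -> ((pos < -8 or pos > 11) and ((3*v >= 24 or 3*v = pos + 25) -> (3*v >= 8 -> 3*v <= 2*pos + 16)))) and ((not (lim >= 4)) -> ((v < 3 -> ((3*lim >= 9 or 3*lim = pos + 9) -> (3*lim >= -7 -> 3*lim <= 2*pos - 1))) and ((not (v < 3)) -> ((3*lim >= 9 or 3*lim = pos + 9) -> (3*lim >= -7 -> 3*lim <= 2*pos - 1)))))


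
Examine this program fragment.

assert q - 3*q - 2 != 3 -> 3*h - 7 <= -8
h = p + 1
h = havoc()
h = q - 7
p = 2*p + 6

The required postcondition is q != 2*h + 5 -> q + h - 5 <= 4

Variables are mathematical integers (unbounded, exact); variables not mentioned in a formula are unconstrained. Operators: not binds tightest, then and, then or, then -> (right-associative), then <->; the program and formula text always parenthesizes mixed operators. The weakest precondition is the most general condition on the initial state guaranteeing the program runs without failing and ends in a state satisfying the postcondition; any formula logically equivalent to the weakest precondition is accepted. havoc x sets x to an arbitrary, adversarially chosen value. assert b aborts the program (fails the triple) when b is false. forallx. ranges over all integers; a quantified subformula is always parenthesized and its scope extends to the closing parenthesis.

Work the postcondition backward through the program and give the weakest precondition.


Working backward. After the program, the postcondition q != 2*h + 5 -> q + h - 5 <= 4 must hold; in canonical form it is q != 2*h + 5 -> h + q <= 9.
Before p := 2*p + 6: q != 2*h + 5 -> h + q <= 9
Before h := q - 7: q != 9 -> 2*q <= 16
Before havoc h: q != 9 -> 2*q <= 16
Before h := p + 1: q != 9 -> 2*q <= 16
Before assert q - 3*q - 2 != 3 -> 3*h - 7 <= -8: (2*q != -5 -> 3*h <= -1) and (q != 9 -> 2*q <= 16)
Answer: WP = (2*q != -5 -> 3*h <= -1) and (q != 9 -> 2*q <= 16)


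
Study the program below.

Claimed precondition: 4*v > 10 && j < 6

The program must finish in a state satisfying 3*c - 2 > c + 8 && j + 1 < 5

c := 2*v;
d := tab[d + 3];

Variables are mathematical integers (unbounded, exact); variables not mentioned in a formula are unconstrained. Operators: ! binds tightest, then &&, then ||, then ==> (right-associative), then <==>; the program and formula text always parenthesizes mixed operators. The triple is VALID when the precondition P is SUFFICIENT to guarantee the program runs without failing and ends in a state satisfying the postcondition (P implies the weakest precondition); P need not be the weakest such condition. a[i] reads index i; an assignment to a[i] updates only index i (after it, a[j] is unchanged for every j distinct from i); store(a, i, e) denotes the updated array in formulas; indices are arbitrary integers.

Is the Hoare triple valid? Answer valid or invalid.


Working backward. After the program, the postcondition 3*c - 2 > c + 8 && j + 1 < 5 must hold; in canonical form it is 2*c > 10 && j < 4.
Before d := tab[d + 3]: 2*c > 10 && j < 4
Before c := 2*v: 4*v > 10 && j < 4
The weakest precondition is 4*v > 10 && j < 4.
Check whether 4*v > 10 && j < 6 implies it.
Countermodel: at the initial state j = 4, v = 3, the precondition holds but the weakest precondition fails.
Answer: invalid


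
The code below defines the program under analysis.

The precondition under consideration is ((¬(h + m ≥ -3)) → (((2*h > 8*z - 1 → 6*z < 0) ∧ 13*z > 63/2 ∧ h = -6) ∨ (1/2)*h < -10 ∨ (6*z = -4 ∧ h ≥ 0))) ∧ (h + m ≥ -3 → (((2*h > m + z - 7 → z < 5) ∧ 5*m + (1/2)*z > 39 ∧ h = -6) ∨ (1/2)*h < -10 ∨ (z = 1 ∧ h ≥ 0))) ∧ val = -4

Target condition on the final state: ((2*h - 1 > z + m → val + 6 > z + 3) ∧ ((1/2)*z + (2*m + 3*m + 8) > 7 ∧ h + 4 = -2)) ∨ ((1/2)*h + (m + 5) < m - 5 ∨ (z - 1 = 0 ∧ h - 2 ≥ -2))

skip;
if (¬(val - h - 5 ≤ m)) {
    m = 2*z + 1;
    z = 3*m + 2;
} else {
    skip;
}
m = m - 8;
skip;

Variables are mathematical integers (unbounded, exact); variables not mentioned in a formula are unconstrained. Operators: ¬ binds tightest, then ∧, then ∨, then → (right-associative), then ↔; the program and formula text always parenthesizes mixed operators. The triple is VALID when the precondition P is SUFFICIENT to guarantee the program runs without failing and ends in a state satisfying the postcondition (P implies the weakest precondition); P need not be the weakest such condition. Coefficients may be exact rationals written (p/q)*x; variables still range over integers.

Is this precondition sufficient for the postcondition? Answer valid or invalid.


Working backward. After the program, the postcondition ((2*h - 1 > z + m → val + 6 > z + 3) ∧ ((1/2)*z + (2*m + 3*m + 8) > 7 ∧ h + 4 = -2)) ∨ ((1/2)*h + (m + 5) < m - 5 ∨ (z - 1 = 0 ∧ h - 2 ≥ -2)) must hold; in canonical form it is ((2*h > m + z + 1 → val > z - 3) ∧ 5*m + (1/2)*z > -1 ∧ h = -6) ∨ (1/2)*h < -10 ∨ (z = 1 ∧ h ≥ 0).
Before skip: ((2*h > m + z + 1 → val > z - 3) ∧ 5*m + (1/2)*z > -1 ∧ h = -6) ∨ (1/2)*h < -10 ∨ (z = 1 ∧ h ≥ 0)
Before m := m - 8: ((2*h > m + z - 7 → val > z - 3) ∧ 5*m + (1/2)*z > 39 ∧ h = -6) ∨ (1/2)*h < -10 ∨ (z = 1 ∧ h ≥ 0)
Then branch requires ((2*h > 8*z - 1 → val > 6*z + 2) ∧ 13*z > 63/2 ∧ h = -6) ∨ (1/2)*h < -10 ∨ (6*z = -4 ∧ h ≥ 0); else branch requires ((2*h > m + z - 7 → val > z - 3) ∧ 5*m + (1/2)*z > 39 ∧ h = -6) ∨ (1/2)*h < -10 ∨ (z = 1 ∧ h ≥ 0).
Before the if: ((¬(val ≤ h + m + 5)) → (((2*h > 8*z - 1 → val > 6*z + 2) ∧ 13*z > 63/2 ∧ h = -6) ∨ (1/2)*h < -10 ∨ (6*z = -4 ∧ h ≥ 0))) ∧ (val ≤ h + m + 5 → (((2*h > m + z - 7 → val > z - 3) ∧ 5*m + (1/2)*z > 39 ∧ h = -6) ∨ (1/2)*h < -10 ∨ (z = 1 ∧ h ≥ 0)))
Before skip: ((¬(val ≤ h + m + 5)) → (((2*h > 8*z - 1 → val > 6*z + 2) ∧ 13*z > 63/2 ∧ h = -6) ∨ (1/2)*h < -10 ∨ (6*z = -4 ∧ h ≥ 0))) ∧ (val ≤ h + m + 5 → (((2*h > m + z - 7 → val > z - 3) ∧ 5*m + (1/2)*z > 39 ∧ h = -6) ∨ (1/2)*h < -10 ∨ (z = 1 ∧ h ≥ 0)))
The weakest precondition is ((¬(val ≤ h + m + 5)) → (((2*h > 8*z - 1 → val > 6*z + 2) ∧ 13*z > 63/2 ∧ h = -6) ∨ (1/2)*h < -10 ∨ (6*z = -4 ∧ h ≥ 0))) ∧ (val ≤ h + m + 5 → (((2*h > m + z - 7 → val > z - 3) ∧ 5*m + (1/2)*z > 39 ∧ h = -6) ∨ (1/2)*h < -10 ∨ (z = 1 ∧ h ≥ 0))).
Check whether ((¬(h + m ≥ -3)) → (((2*h > 8*z - 1 → 6*z < 0) ∧ 13*z > 63/2 ∧ h = -6) ∨ (1/2)*h < -10 ∨ (6*z = -4 ∧ h ≥ 0))) ∧ (h + m ≥ -3 → (((2*h > m + z - 7 → z < 5) ∧ 5*m + (1/2)*z > 39 ∧ h = -6) ∨ (1/2)*h < -10 ∨ (z = 1 ∧ h ≥ 0))) ∧ val = -4 implies it.
Countermodel: at the initial state h = -6, m = -3, val = -4, z = 3, the precondition holds but the weakest precondition fails.
Answer: invalid
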